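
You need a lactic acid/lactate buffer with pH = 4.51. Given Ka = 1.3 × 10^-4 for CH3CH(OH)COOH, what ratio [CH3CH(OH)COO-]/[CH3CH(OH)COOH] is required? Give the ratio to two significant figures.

ratio = 4.2

pKa = -log(1.3 × 10^-4) = 3.886
pH = pKa + log(r) ⇒ log(r) = 4.51 − 3.886 = +0.624
r = [CH3CH(OH)COO-]/[CH3CH(OH)COOH] = 10^(+0.624) = 4.21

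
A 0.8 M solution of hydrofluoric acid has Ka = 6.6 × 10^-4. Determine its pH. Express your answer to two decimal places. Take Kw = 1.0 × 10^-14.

pH = 1.64

HF ⇌ F- + H+
Let x = [H+] at equilibrium. Ka = x²/(0.8 − x).
Assume x ≪ 0.8: x ≈ √(6.6 × 10^-4 × 0.8) = 2.30 × 10^-2 M
pH = −log(2.30 × 10^-2) = 1.64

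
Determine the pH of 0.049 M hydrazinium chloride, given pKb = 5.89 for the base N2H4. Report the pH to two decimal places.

N2H5+ is the conjugate acid of the weak base N2H4.
Kb = 10^(−5.89) = 1.29 × 10^-6
Ka = Kw/Kb = 1.0×10^-14 / 1.29 × 10^-6 = 7.75 × 10^-9
Ka = x²/(0.049 − x) = 7.75 × 10^-9
Assume x ≪ 0.049: x ≈ √(7.75 × 10^-9 × 0.049) = 1.95 × 10^-5 M
Check: 0.04% ionized — well under 5%, approximation valid.
pH = −log[H+] = −log(1.95 × 10^-5) = 4.71

pH = 4.71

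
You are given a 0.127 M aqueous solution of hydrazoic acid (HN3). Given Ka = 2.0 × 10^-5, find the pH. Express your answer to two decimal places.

HN3 ⇌ N3- + H+
From the ICE table, Ka = [H+]²/(0.127 − [H+]) = 2.0 × 10^-5.
Assume [H+] ≪ 0.127: [H+] ≈ √(2.0 × 10^-5 × 0.127) = 1.59 × 10^-3 M
pH = −log(1.59 × 10^-3) = 2.80

pH = 2.80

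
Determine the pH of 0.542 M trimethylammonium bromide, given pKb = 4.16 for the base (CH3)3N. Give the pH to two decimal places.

(CH3)3NH+ is the conjugate acid of the weak base (CH3)3N.
Kb = 10^(−4.16) = 6.92 × 10^-5
Ka = Kw/Kb = 1.0×10^-14 / 6.92 × 10^-5 = 1.45 × 10^-10
From the ICE table, Ka = x²/(0.542 − x) = 1.45 × 10^-10.
Neglecting x in the denominator: x = √(1.45 × 10^-10 × 0.542) = 8.87 × 10^-6 M
pH = −log(8.87 × 10^-6) = 5.05

pH = 5.05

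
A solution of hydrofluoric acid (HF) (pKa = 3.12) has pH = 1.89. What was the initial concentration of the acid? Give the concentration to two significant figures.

[H+] = 10^(-1.89) = 1.29 × 10^-2 M = x
Ka = 10^(−3.12) = 7.59 × 10^-4
Ka = x²/(C₀ − x) ⇒ C₀ = x + x²/Ka
C₀ = 1.29 × 10^-2 + (1.29 × 10^-2)²/(7.59 × 10^-4) = 2.32 × 10^-1 M

C₀ = 2.3 × 10^-1 M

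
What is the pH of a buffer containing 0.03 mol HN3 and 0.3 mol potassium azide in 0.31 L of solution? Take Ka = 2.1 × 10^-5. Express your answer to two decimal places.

pKa = −log(2.1 × 10^-5) = 4.678
Using pH = pKa + log([base]/[acid]) with [base]/[acid] = 0.3/0.03:
pH = 4.678 + (+1.000) = 5.68

pH = 5.68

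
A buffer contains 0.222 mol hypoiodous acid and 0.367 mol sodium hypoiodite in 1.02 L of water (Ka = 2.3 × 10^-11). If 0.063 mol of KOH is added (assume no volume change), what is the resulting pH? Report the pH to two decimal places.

pH = 11.07

OH- converts HOI to OI-: HOI → 0.159 mol, OI- → 0.43 mol.
pKa = −log(2.3 × 10^-11) = 10.638
pH = pKa + log(n_OI-/n_HOI) = 10.638 + log(0.43/0.159) = 10.638 + (+0.432)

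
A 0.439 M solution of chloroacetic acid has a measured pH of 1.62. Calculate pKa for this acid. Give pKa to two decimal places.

pKa = 2.86

[H+] = 10^(-1.62) = 2.40 × 10^-2 M
At equilibrium [HA] = 0.439 − 2.40 × 10^-2 = 4.15 × 10^-1 M
Ka = [H+][A-]/[HA] = (2.40 × 10^-2)² / 4.15 × 10^-1 = 1.39 × 10^-3
pKa = -log(1.39 × 10^-3) = 2.86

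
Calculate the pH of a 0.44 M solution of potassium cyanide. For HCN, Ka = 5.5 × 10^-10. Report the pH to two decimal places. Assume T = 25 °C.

CN- is the conjugate base of the weak acid HCN.
Kb = Kw/Ka = 1.0×10^-14 / 5.5 × 10^-10 = 1.82 × 10^-5
From the ICE table, Kb = [OH-]²/(0.44 − [OH-]) = 1.82 × 10^-5.
Assume [OH-] ≪ 0.44: [OH-] ≈ √(1.82 × 10^-5 × 0.44) = 2.83 × 10^-3 M
pOH = −log(2.83 × 10^-3) = 2.55; pH = 14.00 − 2.55 = 11.45

pH = 11.45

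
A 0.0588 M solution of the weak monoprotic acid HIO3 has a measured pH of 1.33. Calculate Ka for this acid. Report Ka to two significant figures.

[H+] = 10^(-1.33) = 4.68 × 10^-2 M
At equilibrium [HA] = 0.0588 − 4.68 × 10^-2 = 1.20 × 10^-2 M
Ka = [H+][A-]/[HA] = (4.68 × 10^-2)² / 1.20 × 10^-2 = 1.8 × 10^-1

Ka = 1.8 × 10^-1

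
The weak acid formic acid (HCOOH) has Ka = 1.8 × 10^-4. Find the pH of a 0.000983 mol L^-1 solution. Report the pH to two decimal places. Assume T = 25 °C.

HCOOH ⇌ HCOO- + H+
From the ICE table, Ka = x²/(0.000983 − x) = 1.8 × 10^-4.
Here C₀/Ka ≈ 5.46, so the small-x approximation fails. Use the quadratic:
x = [−0.00018 + √(0.00018² + 7.08e-07)]/2 = 3.40 × 10^-4 M
pH = −log(3.40 × 10^-4) = 3.47

pH = 3.47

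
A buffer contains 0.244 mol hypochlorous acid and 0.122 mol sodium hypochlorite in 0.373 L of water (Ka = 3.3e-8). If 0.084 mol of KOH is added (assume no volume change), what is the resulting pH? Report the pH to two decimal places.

pH = 7.59

After neutralization: n(HOCl) = 0.16 mol, n(OCl-) = 0.206 mol.
pKa = −log(3.3 × 10^-8) = 7.481
pH = pKa + log([A⁻]/[HA]) = 7.481 + log(0.206/0.16) = 7.481 +0.110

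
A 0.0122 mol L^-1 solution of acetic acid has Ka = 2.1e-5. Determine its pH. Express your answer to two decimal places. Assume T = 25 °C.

CH3COOH ⇌ CH3COO- + H+
Ka = [H+]²/(0.0122 − [H+]) = 2.1 × 10^-5
Neglecting [H+] in the denominator: [H+] = √(2.1 × 10^-5 × 0.0122) = 5.06 × 10^-4 M
pH = −log(5.06 × 10^-4) = 3.30

pH = 3.30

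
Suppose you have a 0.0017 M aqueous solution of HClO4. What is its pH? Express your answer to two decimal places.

HClO4 is a strong acid and dissociates completely, so [H+] = 0.0017 M.
pH = -log(0.0017) = 2.77

pH = 2.77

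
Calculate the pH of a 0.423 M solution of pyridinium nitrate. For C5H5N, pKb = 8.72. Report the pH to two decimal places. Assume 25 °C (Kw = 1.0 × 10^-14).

pH = 2.83

C5H5NH+ is the conjugate acid of the weak base C5H5N.
Kb = 10^(−8.72) = 1.91 × 10^-9
Ka = Kw/Kb = 1.0×10^-14 / 1.91 × 10^-9 = 5.24 × 10^-6
Ka = x²/(0.423 − x) = 5.24 × 10^-6
Assume x ≪ 0.423: x ≈ √(5.24 × 10^-6 × 0.423) = 1.49 × 10^-3 M
Check: 0.35% ionized — well under 5%, approximation valid.
pH = −log[H+] = −log(1.49 × 10^-3) = 2.83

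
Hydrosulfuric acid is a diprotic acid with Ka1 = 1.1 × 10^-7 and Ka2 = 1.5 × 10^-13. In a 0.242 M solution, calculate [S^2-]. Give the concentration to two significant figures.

First ionization gives [H+] ≈ [HS-] = 1.63 × 10^-4 M.
Second step: Ka2 = [H+][S^2-]/[HS-] ≈ [S^2-] (since [H+] ≈ [HS-]).
So [S^2-] ≈ Ka2.

1.5 × 10^-13 M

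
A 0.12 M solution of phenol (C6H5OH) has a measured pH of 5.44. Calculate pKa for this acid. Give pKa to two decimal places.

pKa = 9.96

[H+] = 10^(-5.44) = 3.63 × 10^-6 M
At equilibrium [HA] = 0.12 − 3.63 × 10^-6 = 1.20 × 10^-1 M
Ka = [H+][A-]/[HA] = (3.63 × 10^-6)² / 1.20 × 10^-1 = 1.10 × 10^-10
pKa = -log(1.10 × 10^-10) = 9.96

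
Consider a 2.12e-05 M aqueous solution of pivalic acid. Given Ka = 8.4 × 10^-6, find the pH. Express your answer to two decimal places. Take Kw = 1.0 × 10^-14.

(CH3)3CCOOH ⇌ (CH3)3CCOO- + H+
Ka = [H+]²/(2.12e-05 − [H+]) = 8.4 × 10^-6
Here C₀/Ka ≈ 2.52, so the small-[H+] approximation fails. Use the quadratic:
[H+] = [−8.4e-06 + √(8.4e-06² + 7.12e-10)]/2 = 9.79 × 10^-6 M
pH = −log(9.79 × 10^-6) = 5.01

pH = 5.01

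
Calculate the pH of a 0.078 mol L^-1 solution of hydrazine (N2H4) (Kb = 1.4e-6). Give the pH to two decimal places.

N2H4 + H2O ⇌ N2H5+ + OH-
Kb = x²/(0.078 − x) = 1.4 × 10^-6
Since Kb ≪ C₀, x ≈ √(Kb·C₀) = 3.30 × 10^-4 M.
pOH = 3.48, so pH = 14.00 − pOH = 10.52

pH = 10.52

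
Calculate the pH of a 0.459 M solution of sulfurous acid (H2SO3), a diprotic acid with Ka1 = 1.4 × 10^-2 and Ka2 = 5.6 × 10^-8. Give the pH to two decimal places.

Ka1 ≫ Ka2, so treat the first dissociation as the only significant source of H+.
Ka1 = x²/(0.459 − x) = 1.4 × 10^-2
Solving the quadratic: x = (−Ka1 + √(Ka1² + 4·Ka1·C₀))/2 = 7.35 × 10^-2 M
pH = −log(7.35 × 10^-2) = 1.13

pH = 1.13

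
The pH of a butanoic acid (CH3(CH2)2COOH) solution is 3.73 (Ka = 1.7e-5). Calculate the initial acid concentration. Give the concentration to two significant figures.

C₀ = 2.2 × 10^-3 M

[H+] = 10^(-3.73) = 1.86 × 10^-4 M = x
Ka = x²/(C₀ − x) ⇒ C₀ = x + x²/Ka
C₀ = 1.86 × 10^-4 + (1.86 × 10^-4)²/(1.7 × 10^-5) = 2.22 × 10^-3 M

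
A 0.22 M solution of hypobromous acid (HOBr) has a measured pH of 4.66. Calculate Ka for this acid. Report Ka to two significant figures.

[H+] = 10^(-4.66) = 2.19 × 10^-5 M
At equilibrium [HA] = 0.22 − 2.19 × 10^-5 = 2.20 × 10^-1 M
Ka = [H+][A-]/[HA] = (2.19 × 10^-5)² / 2.20 × 10^-1 = 2.2 × 10^-9

Ka = 2.2 × 10^-9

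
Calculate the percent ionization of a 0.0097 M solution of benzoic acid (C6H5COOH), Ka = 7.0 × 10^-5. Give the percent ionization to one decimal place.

8.1%

C6H5COOH ⇌ C6H5COO- + H+; let x = [H+] at equilibrium.
Solve x² + 7e-05x − 6.79e-07 = 0 → x = 7.90 × 10^-4 M
% ionization = x/C₀ × 100% = 7.90 × 10^-4/0.0097 × 100% = 8.1%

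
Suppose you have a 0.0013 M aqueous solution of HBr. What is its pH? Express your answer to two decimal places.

HBr is a strong acid and dissociates completely, so [H+] = 0.0013 M.
pH = -log(0.0013) = 2.89

pH = 2.89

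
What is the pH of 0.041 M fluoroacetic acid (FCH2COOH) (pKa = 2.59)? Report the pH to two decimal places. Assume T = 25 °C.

FCH2COOH ⇌ FCH2COO- + H+
Ka = 10^(−2.59) = 2.57 × 10^-3
Ka = x²/(0.041 − x) = 2.57 × 10^-3
x is not negligible relative to C₀; solve x² + 0.00257·x − 0.000105 = 0.
x = [−0.00257 + √(0.00257² + 0.000421)]/2 = 9.06 × 10^-3 M
pH = −log(9.06 × 10^-3) = 2.04

pH = 2.04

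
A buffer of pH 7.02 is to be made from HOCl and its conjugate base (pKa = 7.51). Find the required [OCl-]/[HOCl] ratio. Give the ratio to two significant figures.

ratio = 0.32

pH = pKa + log(r) ⇒ log(r) = 7.02 − 7.51 = -0.49
r = [OCl-]/[HOCl] = 10^(-0.49) = 0.324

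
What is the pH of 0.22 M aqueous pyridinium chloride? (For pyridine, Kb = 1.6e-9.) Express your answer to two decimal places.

C5H5NH+ is the conjugate acid of the weak base C5H5N.
Ka = Kw/Kb = 1.0×10^-14 / 1.6 × 10^-9 = 6.25 × 10^-6
Ka = [H+]²/(0.22 − [H+]) = 6.25 × 10^-6
Neglecting [H+] in the denominator: [H+] = √(6.25 × 10^-6 × 0.22) = 1.17 × 10^-3 M
([H+]/C₀ = 0.53% < 5%, so the approximation holds.)
pH = −log[H+] = −log(1.17 × 10^-3) = 2.93

pH = 2.93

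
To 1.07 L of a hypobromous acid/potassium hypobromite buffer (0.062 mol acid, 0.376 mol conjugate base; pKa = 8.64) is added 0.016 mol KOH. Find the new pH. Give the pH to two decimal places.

pH = 9.57

After neutralization: n(HOBr) = 0.046 mol, n(OBr-) = 0.392 mol.
pH = pKa + log([A⁻]/[HA]) = 8.64 + log(0.392/0.046) = 8.64 +0.931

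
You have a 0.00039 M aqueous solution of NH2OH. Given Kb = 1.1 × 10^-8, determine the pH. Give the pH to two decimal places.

NH2OH + H2O ⇌ NH3OH+ + OH-
Kb = [OH-]²/(0.00039 − [OH-]) = 1.1 × 10^-8
Assume [OH-] ≪ 0.00039: [OH-] ≈ √(1.1 × 10^-8 × 0.00039) = 2.07 × 10^-6 M
([OH-]/C₀ = 0.53% < 5%, so the approximation holds.)
pOH = −log(2.07 × 10^-6) = 5.68; pH = 14.00 − 5.68 = 8.32

pH = 8.32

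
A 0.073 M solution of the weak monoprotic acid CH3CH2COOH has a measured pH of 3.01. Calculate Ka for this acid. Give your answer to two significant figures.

Ka = 1.3 × 10^-5

[H+] = 10^(-3.01) = 9.77 × 10^-4 M
At equilibrium [HA] = 0.073 − 9.77 × 10^-4 = 7.20 × 10^-2 M
Ka = [H+][A-]/[HA] = (9.77 × 10^-4)² / 7.20 × 10^-2 = 1.3 × 10^-5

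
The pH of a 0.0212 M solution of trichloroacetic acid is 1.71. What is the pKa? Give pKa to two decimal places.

[H+] = 10^(-1.71) = 1.95 × 10^-2 M
At equilibrium [HA] = 0.0212 − 1.95 × 10^-2 = 1.70 × 10^-3 M
Ka = [H+][A-]/[HA] = (1.95 × 10^-2)² / 1.70 × 10^-3 = 2.24 × 10^-1
pKa = -log(2.24 × 10^-1) = 0.65

pKa = 0.65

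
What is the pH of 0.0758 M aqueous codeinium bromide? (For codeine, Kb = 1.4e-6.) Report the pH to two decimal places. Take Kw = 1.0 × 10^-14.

pH = 4.63

C18H22NO3+ is the conjugate acid of the weak base C18H21NO3.
Ka = Kw/Kb = 1.0×10^-14 / 1.4 × 10^-6 = 7.14 × 10^-9
Ka = [H+]²/(0.0758 − [H+]) = 7.14 × 10^-9
Since Ka ≪ C₀, [H+] ≈ √(Ka·C₀) = 2.33 × 10^-5 M.
pH = −log(2.33 × 10^-5) = 4.63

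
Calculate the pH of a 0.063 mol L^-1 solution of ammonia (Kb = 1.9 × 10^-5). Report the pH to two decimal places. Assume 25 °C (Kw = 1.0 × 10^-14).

NH3 + H2O ⇌ NH4+ + OH-
Kb = [OH-]²/(0.063 − [OH-]) = 1.9 × 10^-5
Since Kb ≪ C₀, [OH-] ≈ √(Kb·C₀) = 1.09 × 10^-3 M.
Check: 1.7% ionized — well under 5%, approximation valid.
pOH = 2.96, so pH = 14.00 − pOH = 11.04

pH = 11.04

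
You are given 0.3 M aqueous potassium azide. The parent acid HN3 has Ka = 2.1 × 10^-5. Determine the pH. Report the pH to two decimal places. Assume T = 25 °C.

pH = 9.08

N3- is the conjugate base of the weak acid HN3.
Kb = Kw/Ka = 1.0×10^-14 / 2.1 × 10^-5 = 4.76 × 10^-10
Kb = [OH-]²/(0.3 − [OH-]) = 4.76 × 10^-10
Neglecting [OH-] in the denominator: [OH-] = √(4.76 × 10^-10 × 0.3) = 1.19 × 10^-5 M
Check: 0.004% ionized — well under 5%, approximation valid.
pOH = −log(1.19 × 10^-5) = 4.92; pH = 14.00 − 4.92 = 9.08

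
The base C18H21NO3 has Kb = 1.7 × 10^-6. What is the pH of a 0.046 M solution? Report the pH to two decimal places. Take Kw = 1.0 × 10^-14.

C18H21NO3 + H2O ⇌ C18H22NO3+ + OH-
Kb = x²/(0.046 − x) = 1.7 × 10^-6
Assume x ≪ 0.046: x ≈ √(1.7 × 10^-6 × 0.046) = 2.80 × 10^-4 M
Check: 0.61% ionized — well under 5%, approximation valid.
pOH = 3.55, so pH = 14.00 − pOH = 10.45

pH = 10.45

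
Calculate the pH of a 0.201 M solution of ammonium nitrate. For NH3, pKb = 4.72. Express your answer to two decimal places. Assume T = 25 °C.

NH4+ is the conjugate acid of the weak base NH3.
Kb = 10^(−4.72) = 1.91 × 10^-5
Ka = Kw/Kb = 1.0×10^-14 / 1.91 × 10^-5 = 5.24 × 10^-10
Ka = [H+]²/(0.201 − [H+]) = 5.24 × 10^-10
Neglecting [H+] in the denominator: [H+] = √(5.24 × 10^-10 × 0.201) = 1.03 × 10^-5 M
pH = −log(1.03 × 10^-5) = 4.99

pH = 4.99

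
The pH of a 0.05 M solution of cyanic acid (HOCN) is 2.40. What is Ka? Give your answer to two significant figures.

[H+] = 10^(-2.40) = 3.98 × 10^-3 M
At equilibrium [HA] = 0.05 − 3.98 × 10^-3 = 4.60 × 10^-2 M
Ka = [H+][A-]/[HA] = (3.98 × 10^-3)² / 4.60 × 10^-2 = 3.4 × 10^-4

Ka = 3.4 × 10^-4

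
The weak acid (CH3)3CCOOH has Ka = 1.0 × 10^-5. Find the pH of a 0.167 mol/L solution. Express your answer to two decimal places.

(CH3)3CCOOH ⇌ (CH3)3CCOO- + H+
Ka = x²/(0.167 − x) = 1.0 × 10^-5
Since Ka ≪ C₀, x ≈ √(Ka·C₀) = 1.29 × 10^-3 M.
Check: 0.77% ionized — well under 5%, approximation valid.
pH = −log(1.29 × 10^-3) = 2.89

pH = 2.89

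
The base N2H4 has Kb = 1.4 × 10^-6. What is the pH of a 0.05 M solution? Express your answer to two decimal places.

N2H4 + H2O ⇌ N2H5+ + OH-
Let x = [OH-] at equilibrium. Kb = x²/(0.05 − x).
Since Kb ≪ C₀, x ≈ √(Kb·C₀) = 2.65 × 10^-4 M.
(x/C₀ = 0.53% < 5%, so the approximation holds.)
pOH = −log(2.65 × 10^-4) = 3.58; pH = 14.00 − 3.58 = 10.42

pH = 10.42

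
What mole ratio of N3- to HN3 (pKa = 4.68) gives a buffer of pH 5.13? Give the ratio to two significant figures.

pH = pKa + log(r) ⇒ log(r) = 5.13 − 4.68 = +0.45
r = [N3-]/[HN3] = 10^(+0.45) = 2.82

ratio = 2.8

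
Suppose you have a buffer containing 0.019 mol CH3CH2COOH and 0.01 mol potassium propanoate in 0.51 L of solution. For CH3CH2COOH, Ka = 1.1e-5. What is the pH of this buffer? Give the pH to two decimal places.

pH = 4.68

pKa = −log(1.1 × 10^-5) = 4.959
pH = pKa + log([A⁻]/[HA]) = 4.959 + log(0.01/0.019)
pH = 4.959 + (-0.279) = 4.68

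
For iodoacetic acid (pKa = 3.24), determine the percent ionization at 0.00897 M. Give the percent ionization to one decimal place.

ICH2COOH ⇌ ICH2COO- + H+; let x = [H+] at equilibrium.
Ka = 10^(−3.24) = 5.75 × 10^-4
Solve x² + 0.000575x − 5.16e-06 = 0 → x = 2.00 × 10^-3 M
Fraction ionized = 2.00 × 10^-3 / 0.00897 = 0.2230 → 22.3%

22.3%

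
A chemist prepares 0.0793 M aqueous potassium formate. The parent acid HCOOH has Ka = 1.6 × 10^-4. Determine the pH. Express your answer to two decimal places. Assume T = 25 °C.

pH = 8.35

HCOO- is the conjugate base of the weak acid HCOOH.
Kb = Kw/Ka = 1.0×10^-14 / 1.6 × 10^-4 = 6.25 × 10^-11
Kb = x²/(0.0793 − x) = 6.25 × 10^-11
Neglecting x in the denominator: x = √(6.25 × 10^-11 × 0.0793) = 2.23 × 10^-6 M
Check: 0.0028% ionized — well under 5%, approximation valid.
pOH = 5.65, so pH = 14.00 − pOH = 8.35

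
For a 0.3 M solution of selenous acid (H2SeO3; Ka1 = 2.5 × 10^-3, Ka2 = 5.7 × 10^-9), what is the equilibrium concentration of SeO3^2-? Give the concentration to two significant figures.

5.7 × 10^-9 M

First ionization gives [H+] ≈ [HSeO3-] = 2.62 × 10^-2 M.
Second step: Ka2 = [H+][SeO3^2-]/[HSeO3-] ≈ [SeO3^2-] (since [H+] ≈ [HSeO3-]).
So [SeO3^2-] ≈ Ka2.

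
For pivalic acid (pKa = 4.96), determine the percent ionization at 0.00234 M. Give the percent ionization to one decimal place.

(CH3)3CCOOH ⇌ (CH3)3CCOO- + H+; let x = [H+] at equilibrium.
Ka = 10^(−4.96) = 1.10 × 10^-5
Solve x² + 1.1e-05x − 2.57e-08 = 0 → x = 1.55 × 10^-4 M
Fraction ionized = 1.55 × 10^-4 / 0.00234 = 0.0662 → 6.6%

6.6%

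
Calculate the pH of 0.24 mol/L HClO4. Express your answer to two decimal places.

HClO4 is a strong acid and dissociates completely, so [H+] = 0.24 M.
pH = -log(0.24) = 0.62

pH = 0.62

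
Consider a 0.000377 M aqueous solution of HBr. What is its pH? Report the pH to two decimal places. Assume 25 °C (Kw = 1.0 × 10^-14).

HBr is a strong acid and dissociates completely, so [H+] = 0.000377 M.
pH = -log(0.000377) = 3.42

pH = 3.42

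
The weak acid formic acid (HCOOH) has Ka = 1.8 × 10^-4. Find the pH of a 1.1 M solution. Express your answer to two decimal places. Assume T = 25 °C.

HCOOH ⇌ HCOO- + H+
From the ICE table, Ka = [H+]²/(1.1 − [H+]) = 1.8 × 10^-4.
Since Ka ≪ C₀, [H+] ≈ √(Ka·C₀) = 1.41 × 10^-2 M.
pH = −log[H+] = −log(1.41 × 10^-2) = 1.85

pH = 1.85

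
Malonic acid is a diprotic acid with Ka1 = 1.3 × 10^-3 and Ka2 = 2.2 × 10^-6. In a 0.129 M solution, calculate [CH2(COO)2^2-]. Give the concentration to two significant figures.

2.2 × 10^-6 M

First ionization gives [H+] ≈ [CH2(COOH)COO-] = 1.23 × 10^-2 M.
Second step: Ka2 = [H+][CH2(COO)2^2-]/[CH2(COOH)COO-] ≈ [CH2(COO)2^2-] (since [H+] ≈ [CH2(COOH)COO-]).
So [CH2(COO)2^2-] ≈ Ka2.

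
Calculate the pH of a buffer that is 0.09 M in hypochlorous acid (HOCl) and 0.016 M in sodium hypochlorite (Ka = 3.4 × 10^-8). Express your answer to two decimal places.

pH = 6.72

pKa = −log(3.4 × 10^-8) = 7.469
Using pH = pKa + log([base]/[acid]) with [base]/[acid] = 0.016/0.09:
pH = 7.469 + (-0.750) = 6.72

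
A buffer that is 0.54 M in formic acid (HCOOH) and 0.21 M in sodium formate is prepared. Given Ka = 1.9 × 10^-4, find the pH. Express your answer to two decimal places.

pH = 3.31

pKa = −log(1.9 × 10^-4) = 3.721
Using pH = pKa + log([base]/[acid]) with [base]/[acid] = 0.21/0.54:
pH = 3.721 + (-0.410) = 3.31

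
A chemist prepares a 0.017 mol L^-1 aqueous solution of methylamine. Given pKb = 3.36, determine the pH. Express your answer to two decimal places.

pH = 11.40

CH3NH2 + H2O ⇌ CH3NH3+ + OH-
Kb = 10^(−3.36) = 4.37 × 10^-4
Kb = [OH-]²/(0.017 − [OH-]) = 4.37 × 10^-4
Here C₀/Kb ≈ 38.9, so the small-[OH-] approximation fails. Use the quadratic:
[OH-] = (−Kb + √(Kb² + 4·Kb·C₀))/2 = 2.52 × 10^-3 M
pOH = −log(2.52 × 10^-3) = 2.60; pH = 14.00 − 2.60 = 11.40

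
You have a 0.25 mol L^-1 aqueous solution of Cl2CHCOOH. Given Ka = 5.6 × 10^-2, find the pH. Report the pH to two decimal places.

pH = 1.03

Cl2CHCOOH ⇌ Cl2CHCOO- + H+
From the ICE table, Ka = [H+]²/(0.25 − [H+]) = 5.6 × 10^-2.
The 5% rule fails; solving [H+]² + Ka·[H+] − Ka·C₀ = 0 exactly:
[H+] = [−0.056 + √(0.056² + 0.056)]/2 = 9.36 × 10^-2 M
pH = −log(9.36 × 10^-2) = 1.03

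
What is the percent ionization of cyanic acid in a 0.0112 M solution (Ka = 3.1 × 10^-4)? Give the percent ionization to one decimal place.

15.3%

HOCN ⇌ OCN- + H+; let x = [H+] at equilibrium.
Ka = x²/(C₀ − x); solving the quadratic gives x = 1.71 × 10^-3 M.
Fraction ionized = 1.71 × 10^-3 / 0.0112 = 0.1527 → 15.3%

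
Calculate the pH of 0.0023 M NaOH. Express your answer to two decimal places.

NaOH is a strong base; [OH-] = 0.0023 M.
pOH = -log(0.0023) = 2.64
pH = 14.00 - 2.64 = 11.36

pH = 11.36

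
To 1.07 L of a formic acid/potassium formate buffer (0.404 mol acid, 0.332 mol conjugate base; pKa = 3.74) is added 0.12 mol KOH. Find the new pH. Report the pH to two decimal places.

pH = 3.94

OH- converts HCOOH to HCOO-: HCOOH → 0.284 mol, HCOO- → 0.452 mol.
pH = pKa + log([A⁻]/[HA]) = 3.74 + log(0.452/0.284) = 3.74 +0.202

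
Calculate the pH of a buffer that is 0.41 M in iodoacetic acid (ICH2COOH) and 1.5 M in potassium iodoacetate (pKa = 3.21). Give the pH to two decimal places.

Using pH = pKa + log([base]/[acid]) with [base]/[acid] = 1.5/0.41:
pH = 3.21 + (+0.563) = 3.77

pH = 3.77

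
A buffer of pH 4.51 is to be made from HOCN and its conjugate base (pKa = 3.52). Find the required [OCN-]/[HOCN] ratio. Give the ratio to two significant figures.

pH = pKa + log(r) ⇒ log(r) = 4.51 − 3.52 = +0.99
r = [OCN-]/[HOCN] = 10^(+0.99) = 9.77

ratio = 9.8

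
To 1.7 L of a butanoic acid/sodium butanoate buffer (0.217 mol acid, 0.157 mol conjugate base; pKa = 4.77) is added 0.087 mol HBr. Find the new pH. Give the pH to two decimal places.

pH = 4.13

Added H+ converts CH3(CH2)2COO- to CH3(CH2)2COOH: CH3(CH2)2COOH → 0.304 mol, CH3(CH2)2COO- → 0.07 mol.
Henderson–Hasselbalch with mole ratio 0.07/0.304: pH = 4.77 + (-0.638)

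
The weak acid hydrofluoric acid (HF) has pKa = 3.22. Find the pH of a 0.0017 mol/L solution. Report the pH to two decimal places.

pH = 3.12

HF ⇌ F- + H+
Ka = 10^(−3.22) = 6.03 × 10^-4
From the ICE table, Ka = [H+]²/(0.0017 − [H+]) = 6.03 × 10^-4.
[H+] is not negligible relative to C₀; solve [H+]² + 0.000603·[H+] − 1.03e-06 = 0.
[H+] = (−Ka + √(Ka² + 4·Ka·C₀))/2 = 7.55 × 10^-4 M
pH = −log[H+] = −log(7.55 × 10^-4) = 3.12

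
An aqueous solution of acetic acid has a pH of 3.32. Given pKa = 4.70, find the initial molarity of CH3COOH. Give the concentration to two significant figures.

C₀ = 1.2 × 10^-2 M

[H+] = 10^(-3.32) = 4.79 × 10^-4 M = x
Ka = 10^(−4.70) = 2.00 × 10^-5
Ka = x²/(C₀ − x) ⇒ C₀ = x + x²/Ka
C₀ = 4.79 × 10^-4 + (4.79 × 10^-4)²/(2.00 × 10^-5) = 1.20 × 10^-2 M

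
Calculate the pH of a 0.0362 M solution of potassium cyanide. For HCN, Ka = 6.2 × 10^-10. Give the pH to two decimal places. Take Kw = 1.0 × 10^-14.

pH = 10.88

CN- is the conjugate base of the weak acid HCN.
Kb = Kw/Ka = 1.0×10^-14 / 6.2 × 10^-10 = 1.61 × 10^-5
Kb = x²/(0.0362 − x) = 1.61 × 10^-5
Assume x ≪ 0.0362: x ≈ √(1.61 × 10^-5 × 0.0362) = 7.63 × 10^-4 M
pOH = 3.12, so pH = 14.00 − pOH = 10.88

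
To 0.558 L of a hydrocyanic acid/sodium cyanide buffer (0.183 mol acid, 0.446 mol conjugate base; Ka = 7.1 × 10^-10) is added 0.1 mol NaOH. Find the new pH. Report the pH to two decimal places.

pH = 9.97

OH- converts HCN to CN-: HCN → 0.083 mol, CN- → 0.546 mol.
pKa = −log(7.1 × 10^-10) = 9.149
pH = pKa + log([A⁻]/[HA]) = 9.149 + log(0.546/0.083) = 9.149 +0.818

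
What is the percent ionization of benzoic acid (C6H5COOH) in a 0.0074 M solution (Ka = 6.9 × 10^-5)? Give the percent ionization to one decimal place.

C6H5COOH ⇌ C6H5COO- + H+; let x = [H+] at equilibrium.
Ka = x²/(C₀ − x); solving the quadratic gives x = 6.81 × 10^-4 M.
Fraction ionized = 6.81 × 10^-4 / 0.0074 = 0.0920 → 9.2%

9.2%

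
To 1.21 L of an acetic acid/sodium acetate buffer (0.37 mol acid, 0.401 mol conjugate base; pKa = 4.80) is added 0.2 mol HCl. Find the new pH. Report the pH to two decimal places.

Added H+ converts CH3COO- to CH3COOH: CH3COOH → 0.57 mol, CH3COO- → 0.201 mol.
pH = pKa + log(n_CH3COO-/n_CH3COOH) = 4.80 + log(0.201/0.57) = 4.80 + (-0.453)

pH = 4.35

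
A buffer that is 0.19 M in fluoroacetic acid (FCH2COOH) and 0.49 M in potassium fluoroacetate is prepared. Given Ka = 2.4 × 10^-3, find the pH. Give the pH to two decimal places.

pH = 3.03

pKa = −log(2.4 × 10^-3) = 2.620
pH = pKa + log([A⁻]/[HA]) = 2.620 + log(0.49/0.19)
pH = 2.620 + (+0.411) = 3.03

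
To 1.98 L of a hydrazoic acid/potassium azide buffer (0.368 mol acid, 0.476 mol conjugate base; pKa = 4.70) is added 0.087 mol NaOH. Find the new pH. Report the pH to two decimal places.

After neutralization: n(HN3) = 0.281 mol, n(N3-) = 0.563 mol.
pH = pKa + log(n_N3-/n_HN3) = 4.70 + log(0.563/0.281) = 4.70 + (+0.302)

pH = 5.00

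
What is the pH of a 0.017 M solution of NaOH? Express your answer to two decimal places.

pH = 12.23

NaOH is a strong base; [OH-] = 0.017 M.
pOH = -log(0.017) = 1.77
pH = 14.00 - 1.77 = 12.23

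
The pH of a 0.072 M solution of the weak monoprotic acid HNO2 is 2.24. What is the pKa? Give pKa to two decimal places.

pKa = 3.30

[H+] = 10^(-2.24) = 5.75 × 10^-3 M
At equilibrium [HA] = 0.072 − 5.75 × 10^-3 = 6.62 × 10^-2 M
Ka = [H+][A-]/[HA] = (5.75 × 10^-3)² / 6.62 × 10^-2 = 4.99 × 10^-4
pKa = -log(4.99 × 10^-4) = 3.30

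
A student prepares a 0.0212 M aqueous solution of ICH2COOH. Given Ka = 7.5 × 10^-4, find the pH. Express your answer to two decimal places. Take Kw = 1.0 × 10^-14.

pH = 2.44

ICH2COOH ⇌ ICH2COO- + H+
From the ICE table, Ka = x²/(0.0212 − x) = 7.5 × 10^-4.
Here C₀/Ka ≈ 28.3, so the small-x approximation fails. Use the quadratic:
x = [−0.00075 + √(0.00075² + 6.36e-05)]/2 = 3.63 × 10^-3 M
pH = −log[H+] = −log(3.63 × 10^-3) = 2.44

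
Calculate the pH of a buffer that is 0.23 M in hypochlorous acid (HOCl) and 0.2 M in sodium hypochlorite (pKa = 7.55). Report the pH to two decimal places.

Using pH = pKa + log([base]/[acid]) with [base]/[acid] = 0.2/0.23:
pH = 7.55 + (-0.061) = 7.49

pH = 7.49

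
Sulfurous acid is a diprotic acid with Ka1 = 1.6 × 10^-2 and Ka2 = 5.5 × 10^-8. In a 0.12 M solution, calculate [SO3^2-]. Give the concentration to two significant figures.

First ionization gives [H+] ≈ [HSO3-] = 3.65 × 10^-2 M.
Second step: Ka2 = [H+][SO3^2-]/[HSO3-] ≈ [SO3^2-] (since [H+] ≈ [HSO3-]).
So [SO3^2-] ≈ Ka2.

5.5 × 10^-8 M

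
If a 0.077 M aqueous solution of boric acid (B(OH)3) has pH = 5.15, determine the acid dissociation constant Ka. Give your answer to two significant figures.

Ka = 6.5 × 10^-10

[H+] = 10^(-5.15) = 7.08 × 10^-6 M
At equilibrium [HA] = 0.077 − 7.08 × 10^-6 = 7.70 × 10^-2 M
Ka = [H+][A-]/[HA] = (7.08 × 10^-6)² / 7.70 × 10^-2 = 6.5 × 10^-10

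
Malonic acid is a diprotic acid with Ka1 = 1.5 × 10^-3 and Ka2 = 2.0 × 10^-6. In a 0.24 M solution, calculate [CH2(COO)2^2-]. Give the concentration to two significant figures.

2.0 × 10^-6 M

First ionization gives [H+] ≈ [CH2(COOH)COO-] = 1.82 × 10^-2 M.
Second step: Ka2 = [H+][CH2(COO)2^2-]/[CH2(COOH)COO-] ≈ [CH2(COO)2^2-] (since [H+] ≈ [CH2(COOH)COO-]).
So [CH2(COO)2^2-] ≈ Ka2.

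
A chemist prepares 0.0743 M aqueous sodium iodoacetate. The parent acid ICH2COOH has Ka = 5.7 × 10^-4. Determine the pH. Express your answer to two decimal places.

ICH2COO- is the conjugate base of the weak acid ICH2COOH.
Kb = Kw/Ka = 1.0×10^-14 / 5.7 × 10^-4 = 1.75 × 10^-11
From the ICE table, Kb = x²/(0.0743 − x) = 1.75 × 10^-11.
Since Kb ≪ C₀, x ≈ √(Kb·C₀) = 1.14 × 10^-6 M.
pOH = −log(1.14 × 10^-6) = 5.94; pH = 14.00 − 5.94 = 8.06

pH = 8.06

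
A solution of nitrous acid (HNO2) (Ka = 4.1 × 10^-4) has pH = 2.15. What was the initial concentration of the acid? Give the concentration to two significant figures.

[H+] = 10^(-2.15) = 7.08 × 10^-3 M = x
Ka = x²/(C₀ − x) ⇒ C₀ = x + x²/Ka
C₀ = 7.08 × 10^-3 + (7.08 × 10^-3)²/(4.1 × 10^-4) = 1.29 × 10^-1 M

C₀ = 1.3 × 10^-1 M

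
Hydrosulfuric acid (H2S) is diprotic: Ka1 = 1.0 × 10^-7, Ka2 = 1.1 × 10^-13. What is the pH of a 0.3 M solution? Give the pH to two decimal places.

pH = 3.76

Since Ka1 ≫ Ka2, the first ionization dominates [H+].
Ka1 = x²/(0.3 − x) = 1.0 × 10^-7
x ≈ √(1.0 × 10^-7 × 0.3) = 1.73 × 10^-4 M
pH = −log(1.73 × 10^-4) = 3.76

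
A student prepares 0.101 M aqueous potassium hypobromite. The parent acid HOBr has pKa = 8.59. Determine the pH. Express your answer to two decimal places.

OBr- is the conjugate base of the weak acid HOBr.
Ka = 10^(−8.59) = 2.57 × 10^-9
Kb = Kw/Ka = 1.0×10^-14 / 2.57 × 10^-9 = 3.89 × 10^-6
Kb = [OH-]²/(0.101 − [OH-]) = 3.89 × 10^-6
Assume [OH-] ≪ 0.101: [OH-] ≈ √(3.89 × 10^-6 × 0.101) = 6.27 × 10^-4 M
pOH = 3.20, so pH = 14.00 − pOH = 10.80

pH = 10.80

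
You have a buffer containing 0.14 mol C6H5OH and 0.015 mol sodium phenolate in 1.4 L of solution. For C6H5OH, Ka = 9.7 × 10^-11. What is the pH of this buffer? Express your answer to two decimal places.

pH = 9.04

pKa = −log(9.7 × 10^-11) = 10.013
pH = pKa + log([A⁻]/[HA]) = 10.013 + log(0.015/0.14)
pH = 10.013 + (-0.970) = 9.04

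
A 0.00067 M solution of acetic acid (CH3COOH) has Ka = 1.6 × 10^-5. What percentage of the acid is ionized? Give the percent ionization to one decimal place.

14.3%

CH3COOH ⇌ CH3COO- + H+; let x = [H+] at equilibrium.
Ka = x²/(C₀ − x); solving the quadratic gives x = 9.58 × 10^-5 M.
% ionization = x/C₀ × 100% = 9.58 × 10^-5/0.00067 × 100% = 14.3%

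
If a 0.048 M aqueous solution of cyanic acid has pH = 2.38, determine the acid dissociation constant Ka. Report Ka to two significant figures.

Ka = 4.0 × 10^-4

[H+] = 10^(-2.38) = 4.17 × 10^-3 M
At equilibrium [HA] = 0.048 − 4.17 × 10^-3 = 4.38 × 10^-2 M
Ka = [H+][A-]/[HA] = (4.17 × 10^-3)² / 4.38 × 10^-2 = 4.0 × 10^-4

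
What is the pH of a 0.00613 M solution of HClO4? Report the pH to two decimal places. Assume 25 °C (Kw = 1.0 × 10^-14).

HClO4 is a strong acid and dissociates completely, so [H+] = 0.00613 M.
pH = -log(0.00613) = 2.21

pH = 2.21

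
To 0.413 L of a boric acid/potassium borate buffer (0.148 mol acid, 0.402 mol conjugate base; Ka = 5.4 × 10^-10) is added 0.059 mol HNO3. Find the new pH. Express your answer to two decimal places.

pH = 9.49

Added H+ converts B(OH)4- to B(OH)3: B(OH)3 → 0.207 mol, B(OH)4- → 0.343 mol.
pKa = −log(5.4 × 10^-10) = 9.268
pH = pKa + log([A⁻]/[HA]) = 9.268 + log(0.343/0.207) = 9.268 +0.219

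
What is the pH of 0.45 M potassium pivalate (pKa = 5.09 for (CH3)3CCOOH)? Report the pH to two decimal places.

pH = 9.37

(CH3)3CCOO- is the conjugate base of the weak acid (CH3)3CCOOH.
Ka = 10^(−5.09) = 8.13 × 10^-6
Kb = Kw/Ka = 1.0×10^-14 / 8.13 × 10^-6 = 1.23 × 10^-9
From the ICE table, Kb = x²/(0.45 − x) = 1.23 × 10^-9.
Assume x ≪ 0.45: x ≈ √(1.23 × 10^-9 × 0.45) = 2.35 × 10^-5 M
pOH = 4.63, so pH = 14.00 − pOH = 9.37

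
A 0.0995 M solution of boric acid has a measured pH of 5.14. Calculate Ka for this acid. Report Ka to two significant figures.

[H+] = 10^(-5.14) = 7.24 × 10^-6 M
At equilibrium [HA] = 0.0995 − 7.24 × 10^-6 = 9.95 × 10^-2 M
Ka = [H+][A-]/[HA] = (7.24 × 10^-6)² / 9.95 × 10^-2 = 5.3 × 10^-10

Ka = 5.3 × 10^-10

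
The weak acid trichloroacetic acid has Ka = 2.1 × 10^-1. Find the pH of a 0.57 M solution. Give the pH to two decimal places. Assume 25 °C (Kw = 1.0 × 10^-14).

Cl3CCOOH ⇌ Cl3CCOO- + H+
Ka = [H+]²/(0.57 − [H+]) = 2.1 × 10^-1
[H+] is not negligible relative to C₀; solve [H+]² + 0.21·[H+] − 0.12 = 0.
[H+] = (−Ka + √(Ka² + 4·Ka·C₀))/2 = 2.57 × 10^-1 M
pH = −log[H+] = −log(2.57 × 10^-1) = 0.59

pH = 0.59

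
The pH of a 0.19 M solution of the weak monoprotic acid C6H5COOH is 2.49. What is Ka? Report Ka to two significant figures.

Ka = 5.6 × 10^-5

[H+] = 10^(-2.49) = 3.24 × 10^-3 M
At equilibrium [HA] = 0.19 − 3.24 × 10^-3 = 1.87 × 10^-1 M
Ka = [H+][A-]/[HA] = (3.24 × 10^-3)² / 1.87 × 10^-1 = 5.6 × 10^-5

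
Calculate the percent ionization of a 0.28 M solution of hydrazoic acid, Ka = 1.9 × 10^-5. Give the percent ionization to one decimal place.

0.8%

HN3 ⇌ N3- + H+; let x = [H+] at equilibrium.
x ≈ √(Ka·C₀) = √(1.9 × 10^-5 × 0.28) = 2.31 × 10^-3 M
% ionization = x/C₀ × 100% = 2.31 × 10^-3/0.28 × 100% = 0.8%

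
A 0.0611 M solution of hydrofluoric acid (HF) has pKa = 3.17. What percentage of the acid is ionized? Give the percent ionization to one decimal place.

HF ⇌ F- + H+; let x = [H+] at equilibrium.
Ka = 10^(−3.17) = 6.76 × 10^-4
Solve x² + 0.000676x − 4.13e-05 = 0 → x = 6.10 × 10^-3 M
Fraction ionized = 6.10 × 10^-3 / 0.0611 = 0.0998 → 10.0%

10.0%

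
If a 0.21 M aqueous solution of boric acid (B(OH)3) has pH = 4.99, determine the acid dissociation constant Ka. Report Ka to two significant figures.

[H+] = 10^(-4.99) = 1.02 × 10^-5 M
At equilibrium [HA] = 0.21 − 1.02 × 10^-5 = 2.10 × 10^-1 M
Ka = [H+][A-]/[HA] = (1.02 × 10^-5)² / 2.10 × 10^-1 = 5.0 × 10^-10

Ka = 5.0 × 10^-10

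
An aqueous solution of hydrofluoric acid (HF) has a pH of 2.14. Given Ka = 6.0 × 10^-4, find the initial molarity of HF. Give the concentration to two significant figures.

C₀ = 9.5 × 10^-2 M

[H+] = 10^(-2.14) = 7.24 × 10^-3 M = x
Ka = x²/(C₀ − x) ⇒ C₀ = x + x²/Ka
C₀ = 7.24 × 10^-3 + (7.24 × 10^-3)²/(6.0 × 10^-4) = 9.46 × 10^-2 M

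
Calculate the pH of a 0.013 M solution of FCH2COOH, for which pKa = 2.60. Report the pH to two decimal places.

pH = 2.34

FCH2COOH ⇌ FCH2COO- + H+
Ka = 10^(−2.60) = 2.51 × 10^-3
Ka = [H+]²/(0.013 − [H+]) = 2.51 × 10^-3
Here C₀/Ka ≈ 5.18, so the small-[H+] approximation fails. Use the quadratic:
[H+] = (−Ka + √(Ka² + 4·Ka·C₀))/2 = 4.59 × 10^-3 M
pH = −log(4.59 × 10^-3) = 2.34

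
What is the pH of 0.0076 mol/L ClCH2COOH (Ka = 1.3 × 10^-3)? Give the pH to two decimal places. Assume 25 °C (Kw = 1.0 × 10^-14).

pH = 2.59

ClCH2COOH ⇌ ClCH2COO- + H+
Ka = [H+]²/(0.0076 − [H+]) = 1.3 × 10^-3
Here C₀/Ka ≈ 5.85, so the small-[H+] approximation fails. Use the quadratic:
[H+] = (−Ka + √(Ka² + 4·Ka·C₀))/2 = 2.56 × 10^-3 M
pH = −log(2.56 × 10^-3) = 2.59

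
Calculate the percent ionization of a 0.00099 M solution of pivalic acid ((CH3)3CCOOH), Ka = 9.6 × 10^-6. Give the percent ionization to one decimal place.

(CH3)3CCOOH ⇌ (CH3)3CCOO- + H+; let x = [H+] at equilibrium.
Solve x² + 9.6e-06x − 9.5e-09 = 0 → x = 9.28 × 10^-5 M
% ionization = x/C₀ × 100% = 9.28 × 10^-5/0.00099 × 100% = 9.4%

9.4%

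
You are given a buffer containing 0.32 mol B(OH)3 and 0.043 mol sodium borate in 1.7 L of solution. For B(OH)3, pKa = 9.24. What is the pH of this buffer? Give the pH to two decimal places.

pH = 8.37

Using pH = pKa + log([base]/[acid]) with [base]/[acid] = 0.043/0.32:
pH = 9.24 + (-0.872) = 8.37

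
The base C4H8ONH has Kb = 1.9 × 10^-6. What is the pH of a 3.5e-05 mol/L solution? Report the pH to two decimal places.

C4H8ONH + H2O ⇌ C4H8ONH2+ + OH-
From the ICE table, Kb = [OH-]²/(3.5e-05 − [OH-]) = 1.9 × 10^-6.
Here C₀/Kb ≈ 18.4, so the small-[OH-] approximation fails. Use the quadratic:
[OH-] = [−1.9e-06 + √(1.9e-06² + 2.66e-10)]/2 = 7.26 × 10^-6 M
pOH = −log(7.26 × 10^-6) = 5.14; pH = 14.00 − 5.14 = 8.86

pH = 8.86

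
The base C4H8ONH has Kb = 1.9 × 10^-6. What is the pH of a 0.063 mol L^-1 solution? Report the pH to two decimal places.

C4H8ONH + H2O ⇌ C4H8ONH2+ + OH-
From the ICE table, Kb = [OH-]²/(0.063 − [OH-]) = 1.9 × 10^-6.
Assume [OH-] ≪ 0.063: [OH-] ≈ √(1.9 × 10^-6 × 0.063) = 3.46 × 10^-4 M
([OH-]/C₀ = 0.55% < 5%, so the approximation holds.)
pOH = 3.46, so pH = 14.00 − pOH = 10.54

pH = 10.54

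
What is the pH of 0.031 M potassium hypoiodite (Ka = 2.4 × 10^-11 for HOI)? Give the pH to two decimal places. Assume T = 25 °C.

OI- is the conjugate base of the weak acid HOI.
Kb = Kw/Ka = 1.0×10^-14 / 2.4 × 10^-11 = 4.17 × 10^-4
Kb = x²/(0.031 − x) = 4.17 × 10^-4
The 5% rule fails; solving x² + Kb·x − Kb·C₀ = 0 exactly:
x = [−0.000417 + √(0.000417² + 5.17e-05)]/2 = 3.39 × 10^-3 M
pOH = −log(3.39 × 10^-3) = 2.47; pH = 14.00 − 2.47 = 11.53

pH = 11.53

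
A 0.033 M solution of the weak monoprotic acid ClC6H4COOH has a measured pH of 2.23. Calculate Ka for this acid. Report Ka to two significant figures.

Ka = 1.3 × 10^-3

[H+] = 10^(-2.23) = 5.89 × 10^-3 M
At equilibrium [HA] = 0.033 − 5.89 × 10^-3 = 2.71 × 10^-2 M
Ka = [H+][A-]/[HA] = (5.89 × 10^-3)² / 2.71 × 10^-2 = 1.3 × 10^-3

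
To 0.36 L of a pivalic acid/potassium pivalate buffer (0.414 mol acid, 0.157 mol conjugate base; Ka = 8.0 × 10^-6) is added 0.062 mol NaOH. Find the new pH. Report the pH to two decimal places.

pH = 4.89

OH- converts (CH3)3CCOOH to (CH3)3CCOO-: (CH3)3CCOOH → 0.352 mol, (CH3)3CCOO- → 0.219 mol.
pKa = −log(8.0 × 10^-6) = 5.097
pH = pKa + log(n_(CH3)3CCOO-/n_(CH3)3CCOOH) = 5.097 + log(0.219/0.352) = 5.097 + (-0.206)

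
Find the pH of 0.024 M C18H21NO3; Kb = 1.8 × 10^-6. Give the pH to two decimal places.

pH = 10.32

C18H21NO3 + H2O ⇌ C18H22NO3+ + OH-
Let x = [OH-] at equilibrium. Kb = x²/(0.024 − x).
Since Kb ≪ C₀, x ≈ √(Kb·C₀) = 2.08 × 10^-4 M.
pOH = 3.68, so pH = 14.00 − pOH = 10.32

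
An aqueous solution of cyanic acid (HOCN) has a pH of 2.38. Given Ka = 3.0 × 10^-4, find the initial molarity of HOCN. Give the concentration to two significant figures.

[H+] = 10^(-2.38) = 4.17 × 10^-3 M = x
Ka = x²/(C₀ − x) ⇒ C₀ = x + x²/Ka
C₀ = 4.17 × 10^-3 + (4.17 × 10^-3)²/(3.0 × 10^-4) = 6.21 × 10^-2 M

C₀ = 6.2 × 10^-2 M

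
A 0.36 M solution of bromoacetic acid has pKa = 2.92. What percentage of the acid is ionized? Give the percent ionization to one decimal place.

BrCH2COOH ⇌ BrCH2COO- + H+; let x = [H+] at equilibrium.
Ka = 10^(−2.92) = 1.20 × 10^-3
Ka = x²/(C₀ − x); solving the quadratic gives x = 2.02 × 10^-2 M.
Fraction ionized = 2.02 × 10^-2 / 0.36 = 0.0561 → 5.6%

5.6%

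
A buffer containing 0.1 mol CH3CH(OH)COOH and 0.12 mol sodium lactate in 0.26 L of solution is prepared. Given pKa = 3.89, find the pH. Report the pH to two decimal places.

pH = 3.97

pH = pKa + log([A⁻]/[HA]) = 3.89 + log(0.12/0.1)
pH = 3.89 + (+0.079) = 3.97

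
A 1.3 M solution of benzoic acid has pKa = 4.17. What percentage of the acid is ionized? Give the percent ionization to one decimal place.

0.7%

C6H5COOH ⇌ C6H5COO- + H+; let x = [H+] at equilibrium.
Ka = 10^(−4.17) = 6.76 × 10^-5
x ≈ √(Ka·C₀) = √(6.76 × 10^-5 × 1.3) = 9.37 × 10^-3 M
% ionization = x/C₀ × 100% = 9.37 × 10^-3/1.3 × 100% = 0.7%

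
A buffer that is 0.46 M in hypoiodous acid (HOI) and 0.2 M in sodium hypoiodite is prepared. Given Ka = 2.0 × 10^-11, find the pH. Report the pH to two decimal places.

pKa = −log(2.0 × 10^-11) = 10.699
Using pH = pKa + log([base]/[acid]) with [base]/[acid] = 0.2/0.46:
pH = 10.699 + (-0.362) = 10.34

pH = 10.34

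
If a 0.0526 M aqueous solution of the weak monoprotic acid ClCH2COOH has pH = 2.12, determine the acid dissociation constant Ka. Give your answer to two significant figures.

Ka = 1.3 × 10^-3

[H+] = 10^(-2.12) = 7.59 × 10^-3 M
At equilibrium [HA] = 0.0526 − 7.59 × 10^-3 = 4.50 × 10^-2 M
Ka = [H+][A-]/[HA] = (7.59 × 10^-3)² / 4.50 × 10^-2 = 1.3 × 10^-3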